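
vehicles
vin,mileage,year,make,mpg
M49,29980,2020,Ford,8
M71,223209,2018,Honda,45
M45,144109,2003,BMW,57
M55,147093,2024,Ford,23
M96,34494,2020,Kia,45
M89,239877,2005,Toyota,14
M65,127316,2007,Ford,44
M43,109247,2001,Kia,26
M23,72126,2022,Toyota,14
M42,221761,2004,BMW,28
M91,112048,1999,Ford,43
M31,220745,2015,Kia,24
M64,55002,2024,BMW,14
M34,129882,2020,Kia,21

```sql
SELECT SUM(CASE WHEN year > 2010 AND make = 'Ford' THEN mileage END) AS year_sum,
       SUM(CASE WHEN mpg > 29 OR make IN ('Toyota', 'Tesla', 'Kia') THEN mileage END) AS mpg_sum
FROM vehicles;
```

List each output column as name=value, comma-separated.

year_sum=177073, mpg_sum=1413053

[year_sum: year > 2010 AND make = 'Ford']
vin=M49: ✓ → 29980
vin=M71: ✗
vin=M45: ✗
vin=M55: ✓ → 147093
vin=M96: ✗
vin=M89: ✗
vin=M65: ✗
vin=M43: ✗
vin=M23: ✗
vin=M42: ✗
vin=M91: ✗
vin=M31: ✗
vin=M64: ✗
vin=M34: ✗
year_sum = 29980 + 147093 = 177073
—
[mpg_sum: mpg > 29 OR make IN ('Toyota', 'Tesla', 'Kia')]
vin=M49: ✗
vin=M71: ✓ → 223209
vin=M45: ✓ → 144109
vin=M55: ✗
vin=M96: ✓ → 34494
vin=M89: ✓ → 239877
vin=M65: ✓ → 127316
vin=M43: ✓ → 109247
vin=M23: ✓ → 72126
vin=M42: ✗
vin=M91: ✓ → 112048
vin=M31: ✓ → 220745
vin=M64: ✗
vin=M34: ✓ → 129882
mpg_sum = 223209 + 144109 + 34494 + 239877 + 127316 + 109247 + 72126 + 112048 + 220745 + 129882 = 1413053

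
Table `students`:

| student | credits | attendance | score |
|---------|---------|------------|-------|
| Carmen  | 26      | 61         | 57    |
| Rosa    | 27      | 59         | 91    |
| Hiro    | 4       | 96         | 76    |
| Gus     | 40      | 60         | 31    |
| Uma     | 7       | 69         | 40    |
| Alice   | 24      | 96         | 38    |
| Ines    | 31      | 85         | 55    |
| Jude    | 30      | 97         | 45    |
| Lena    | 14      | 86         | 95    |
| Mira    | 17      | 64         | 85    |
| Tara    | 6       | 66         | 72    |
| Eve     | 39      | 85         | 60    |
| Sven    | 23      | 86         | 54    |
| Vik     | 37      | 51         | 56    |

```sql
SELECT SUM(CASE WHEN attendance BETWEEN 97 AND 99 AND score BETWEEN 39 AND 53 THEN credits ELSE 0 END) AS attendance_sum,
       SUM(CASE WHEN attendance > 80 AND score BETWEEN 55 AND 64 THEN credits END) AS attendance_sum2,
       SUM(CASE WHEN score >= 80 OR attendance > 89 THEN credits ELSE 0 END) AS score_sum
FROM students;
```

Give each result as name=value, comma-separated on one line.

attendance_sum=30, attendance_sum2=70, score_sum=116

[attendance_sum: attendance BETWEEN 97 AND 99 AND score BETWEEN 39 AND 53]
student=Carmen: ✗
student=Rosa: ✗
student=Hiro: ✗
student=Gus: ✗
student=Uma: ✗
student=Alice: ✗
student=Ines: ✗
student=Jude: ✓ → 30
student=Lena: ✗
student=Mira: ✗
student=Tara: ✗
student=Eve: ✗
student=Sven: ✗
student=Vik: ✗
attendance_sum = 30
—
[attendance_sum2: attendance > 80 AND score BETWEEN 55 AND 64]
student=Carmen: ✗
student=Rosa: ✗
student=Hiro: ✗
student=Gus: ✗
student=Uma: ✗
student=Alice: ✗
student=Ines: ✓ → 31
student=Jude: ✗
student=Lena: ✗
student=Mira: ✗
student=Tara: ✗
student=Eve: ✓ → 39
student=Sven: ✗
student=Vik: ✗
attendance_sum2 = 31 + 39 = 70
—
[score_sum: score >= 80 OR attendance > 89]
student=Carmen: ✗
student=Rosa: ✓ → 27
student=Hiro: ✓ → 4
student=Gus: ✗
student=Uma: ✗
student=Alice: ✓ → 24
student=Ines: ✗
student=Jude: ✓ → 30
student=Lena: ✓ → 14
student=Mira: ✓ → 17
student=Tara: ✗
student=Eve: ✗
student=Sven: ✗
student=Vik: ✗
score_sum = 27 + 4 + 24 + 30 + 14 + 17 = 116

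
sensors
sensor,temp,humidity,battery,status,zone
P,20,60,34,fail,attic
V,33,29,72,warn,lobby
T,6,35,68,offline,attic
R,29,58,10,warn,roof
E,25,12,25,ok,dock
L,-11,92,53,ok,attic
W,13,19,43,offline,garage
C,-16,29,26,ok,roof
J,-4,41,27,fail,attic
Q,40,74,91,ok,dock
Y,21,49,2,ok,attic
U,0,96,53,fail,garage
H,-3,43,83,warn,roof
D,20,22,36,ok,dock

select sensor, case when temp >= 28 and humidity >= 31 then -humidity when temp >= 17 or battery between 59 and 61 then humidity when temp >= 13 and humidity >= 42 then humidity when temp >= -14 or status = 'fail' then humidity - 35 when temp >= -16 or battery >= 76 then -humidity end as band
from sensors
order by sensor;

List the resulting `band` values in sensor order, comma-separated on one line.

sensor=C: temp >= -16 or battery >= 76 → -29
sensor=D: temp >= 17 or battery between 59 and 61 → 22
sensor=E: temp >= 17 or battery between 59 and 61 → 12
sensor=H: temp >= -14 or status = 'fail' → 8
sensor=J: temp >= -14 or status = 'fail' → 6
sensor=L: temp >= -14 or status = 'fail' → 57
sensor=P: temp >= 17 or battery between 59 and 61 → 60
sensor=Q: temp >= 28 and humidity >= 31 → -74
sensor=R: temp >= 28 and humidity >= 31 → -58
sensor=T: temp >= -14 or status = 'fail' → 0
sensor=U: temp >= -14 or status = 'fail' → 61
sensor=V: temp >= 17 or battery between 59 and 61 → 29
sensor=W: temp >= -14 or status = 'fail' → -16
sensor=Y: temp >= 17 or battery between 59 and 61 → 49

-29, 22, 12, 8, 6, 57, 60, -74, -58, 0, 61, 29, -16, 49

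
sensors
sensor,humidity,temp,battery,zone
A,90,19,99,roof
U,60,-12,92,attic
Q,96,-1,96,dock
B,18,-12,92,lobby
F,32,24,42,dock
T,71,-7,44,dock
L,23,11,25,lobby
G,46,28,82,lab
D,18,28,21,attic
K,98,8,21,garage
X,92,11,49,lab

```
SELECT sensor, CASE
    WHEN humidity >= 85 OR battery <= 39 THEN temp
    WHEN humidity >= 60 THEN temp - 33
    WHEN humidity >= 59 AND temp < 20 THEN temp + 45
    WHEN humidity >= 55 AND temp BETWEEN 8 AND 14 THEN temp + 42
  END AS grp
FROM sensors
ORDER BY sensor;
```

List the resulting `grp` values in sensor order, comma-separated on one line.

19, NULL, 28, NULL, NULL, 8, 11, -1, -40, -45, 11

sensor=A: humidity >= 85 OR battery <= 39 → 19
sensor=B: (no match → NULL) → NULL
sensor=D: humidity >= 85 OR battery <= 39 → 28
sensor=F: (no match → NULL) → NULL
sensor=G: (no match → NULL) → NULL
sensor=K: humidity >= 85 OR battery <= 39 → 8
sensor=L: humidity >= 85 OR battery <= 39 → 11
sensor=Q: humidity >= 85 OR battery <= 39 → -1
sensor=T: humidity >= 60 → -40
sensor=U: humidity >= 60 → -45
sensor=X: humidity >= 85 OR battery <= 39 → 11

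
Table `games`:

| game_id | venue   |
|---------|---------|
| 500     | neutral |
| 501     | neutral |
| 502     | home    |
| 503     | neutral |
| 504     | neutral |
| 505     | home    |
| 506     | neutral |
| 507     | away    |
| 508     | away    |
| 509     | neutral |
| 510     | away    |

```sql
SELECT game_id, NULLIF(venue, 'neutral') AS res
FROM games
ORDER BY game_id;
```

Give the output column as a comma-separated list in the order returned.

NULL, NULL, home, NULL, NULL, home, NULL, away, away, NULL, away

game_id=500: venue=neutral vs neutral: equal → NULL
game_id=501: venue=neutral vs neutral: equal → NULL
game_id=502: venue=home vs neutral: differ → home
game_id=503: venue=neutral vs neutral: equal → NULL
game_id=504: venue=neutral vs neutral: equal → NULL
game_id=505: venue=home vs neutral: differ → home
game_id=506: venue=neutral vs neutral: equal → NULL
game_id=507: venue=away vs neutral: differ → away
game_id=508: venue=away vs neutral: differ → away
game_id=509: venue=neutral vs neutral: equal → NULL
game_id=510: venue=away vs neutral: differ → away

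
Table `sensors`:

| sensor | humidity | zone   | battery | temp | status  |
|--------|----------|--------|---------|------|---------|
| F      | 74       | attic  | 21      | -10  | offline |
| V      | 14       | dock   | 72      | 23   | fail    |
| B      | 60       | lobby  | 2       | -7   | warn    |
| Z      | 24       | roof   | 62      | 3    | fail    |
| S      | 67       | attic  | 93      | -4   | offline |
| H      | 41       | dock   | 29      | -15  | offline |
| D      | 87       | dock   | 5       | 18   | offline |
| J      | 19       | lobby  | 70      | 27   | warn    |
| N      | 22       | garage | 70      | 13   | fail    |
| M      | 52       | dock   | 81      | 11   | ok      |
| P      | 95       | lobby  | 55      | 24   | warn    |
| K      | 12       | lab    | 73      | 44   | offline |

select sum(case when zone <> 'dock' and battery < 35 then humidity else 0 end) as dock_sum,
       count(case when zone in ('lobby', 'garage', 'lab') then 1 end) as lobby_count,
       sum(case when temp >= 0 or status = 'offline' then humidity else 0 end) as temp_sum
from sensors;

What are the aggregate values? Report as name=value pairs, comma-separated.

dock_sum=134, lobby_count=5, temp_sum=507

[dock_sum: zone <> 'dock' and battery < 35]
sensor=F: ✓ → 74
sensor=V: ✗
sensor=B: ✓ → 60
sensor=Z: ✗
sensor=S: ✗
sensor=H: ✗
sensor=D: ✗
sensor=J: ✗
sensor=N: ✗
sensor=M: ✗
sensor=P: ✗
sensor=K: ✗
dock_sum = 74 + 60 = 134
—
[lobby_count: zone in ('lobby', 'garage', 'lab')]
sensor=F: ✗
sensor=V: ✗
sensor=B: ✓ → 1
sensor=Z: ✗
sensor=S: ✗
sensor=H: ✗
sensor=D: ✗
sensor=J: ✓ → 1
sensor=N: ✓ → 1
sensor=M: ✗
sensor=P: ✓ → 1
sensor=K: ✓ → 1
lobby_count = COUNT(1, 1, 1, 1, 1) = 5
—
[temp_sum: temp >= 0 or status = 'offline']
sensor=F: ✓ → 74
sensor=V: ✓ → 14
sensor=B: ✗
sensor=Z: ✓ → 24
sensor=S: ✓ → 67
sensor=H: ✓ → 41
sensor=D: ✓ → 87
sensor=J: ✓ → 19
sensor=N: ✓ → 22
sensor=M: ✓ → 52
sensor=P: ✓ → 95
sensor=K: ✓ → 12
temp_sum = 74 + 14 + 24 + 67 + 41 + 87 + 19 + 22 + 52 + 95 + 12 = 507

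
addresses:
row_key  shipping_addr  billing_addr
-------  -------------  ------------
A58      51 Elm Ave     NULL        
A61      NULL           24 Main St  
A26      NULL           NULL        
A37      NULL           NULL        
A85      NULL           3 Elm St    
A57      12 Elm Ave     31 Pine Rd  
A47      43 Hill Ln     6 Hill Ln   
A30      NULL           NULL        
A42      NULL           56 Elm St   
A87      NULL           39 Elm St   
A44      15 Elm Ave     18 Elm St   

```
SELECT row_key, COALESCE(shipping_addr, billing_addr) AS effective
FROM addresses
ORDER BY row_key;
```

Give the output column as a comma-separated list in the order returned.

NULL, NULL, NULL, 56 Elm St, 15 Elm Ave, 43 Hill Ln, 12 Elm Ave, 51 Elm Ave, 24 Main St, 3 Elm St, 39 Elm St

row_key=A26: shipping_addr=NULL, billing_addr=NULL (all NULL) → NULL
row_key=A30: shipping_addr=NULL, billing_addr=NULL (all NULL) → NULL
row_key=A37: shipping_addr=NULL, billing_addr=NULL (all NULL) → NULL
row_key=A42: shipping_addr=NULL, billing_addr=56 Elm St → 56 Elm St
row_key=A44: shipping_addr=15 Elm Ave → 15 Elm Ave
row_key=A47: shipping_addr=43 Hill Ln → 43 Hill Ln
row_key=A57: shipping_addr=12 Elm Ave → 12 Elm Ave
row_key=A58: shipping_addr=51 Elm Ave → 51 Elm Ave
row_key=A61: shipping_addr=NULL, billing_addr=24 Main St → 24 Main St
row_key=A85: shipping_addr=NULL, billing_addr=3 Elm St → 3 Elm St
row_key=A87: shipping_addr=NULL, billing_addr=39 Elm St → 39 Elm St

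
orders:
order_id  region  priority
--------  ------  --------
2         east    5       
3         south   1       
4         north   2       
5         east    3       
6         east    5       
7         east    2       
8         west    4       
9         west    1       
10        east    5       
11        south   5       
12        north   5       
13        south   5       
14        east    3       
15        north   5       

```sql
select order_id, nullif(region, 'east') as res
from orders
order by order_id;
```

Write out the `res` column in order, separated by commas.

order_id=2: region=east vs east: equal → NULL
order_id=3: region=south vs east: differ → south
order_id=4: region=north vs east: differ → north
order_id=5: region=east vs east: equal → NULL
order_id=6: region=east vs east: equal → NULL
order_id=7: region=east vs east: equal → NULL
order_id=8: region=west vs east: differ → west
order_id=9: region=west vs east: differ → west
order_id=10: region=east vs east: equal → NULL
order_id=11: region=south vs east: differ → south
order_id=12: region=north vs east: differ → north
order_id=13: region=south vs east: differ → south
order_id=14: region=east vs east: equal → NULL
order_id=15: region=north vs east: differ → north

NULL, south, north, NULL, NULL, NULL, west, west, NULL, south, north, south, NULL, north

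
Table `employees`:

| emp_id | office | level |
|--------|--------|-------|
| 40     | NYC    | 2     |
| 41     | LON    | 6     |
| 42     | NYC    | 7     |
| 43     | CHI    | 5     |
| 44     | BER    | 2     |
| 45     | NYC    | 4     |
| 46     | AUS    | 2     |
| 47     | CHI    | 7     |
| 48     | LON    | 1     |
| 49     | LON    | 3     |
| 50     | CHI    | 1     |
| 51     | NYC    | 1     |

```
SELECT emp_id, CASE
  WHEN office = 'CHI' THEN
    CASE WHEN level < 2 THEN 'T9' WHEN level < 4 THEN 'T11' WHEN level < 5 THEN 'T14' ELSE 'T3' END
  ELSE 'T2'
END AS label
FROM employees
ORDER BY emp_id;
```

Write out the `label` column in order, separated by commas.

emp_id=40: office='NYC' → outer ELSE → T2
emp_id=41: office='LON' → outer ELSE → T2
emp_id=42: office='NYC' → outer ELSE → T2
emp_id=43: office='CHI' → inner[ELSE] → T3
emp_id=44: office='BER' → outer ELSE → T2
emp_id=45: office='NYC' → outer ELSE → T2
emp_id=46: office='AUS' → outer ELSE → T2
emp_id=47: office='CHI' → inner[ELSE] → T3
emp_id=48: office='LON' → outer ELSE → T2
emp_id=49: office='LON' → outer ELSE → T2
emp_id=50: office='CHI' → inner[level < 2] → T9
emp_id=51: office='NYC' → outer ELSE → T2

T2, T2, T2, T3, T2, T2, T2, T3, T2, T2, T9, T2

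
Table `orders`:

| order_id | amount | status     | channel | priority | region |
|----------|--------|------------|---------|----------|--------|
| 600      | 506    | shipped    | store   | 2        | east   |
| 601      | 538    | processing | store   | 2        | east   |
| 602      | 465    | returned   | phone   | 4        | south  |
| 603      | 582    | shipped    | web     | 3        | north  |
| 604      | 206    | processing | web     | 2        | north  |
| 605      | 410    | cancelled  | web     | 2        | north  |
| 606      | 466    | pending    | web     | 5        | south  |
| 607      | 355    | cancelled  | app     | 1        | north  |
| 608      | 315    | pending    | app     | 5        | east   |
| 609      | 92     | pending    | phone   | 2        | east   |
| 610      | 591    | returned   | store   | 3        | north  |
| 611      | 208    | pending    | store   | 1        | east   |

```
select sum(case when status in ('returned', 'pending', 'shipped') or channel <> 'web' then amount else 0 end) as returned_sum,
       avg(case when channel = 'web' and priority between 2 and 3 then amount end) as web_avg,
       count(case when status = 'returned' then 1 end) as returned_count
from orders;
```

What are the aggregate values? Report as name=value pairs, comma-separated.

[returned_sum: status in ('returned', 'pending', 'shipped') or channel <> 'web']
order_id=600: ✓ → 506
order_id=601: ✓ → 538
order_id=602: ✓ → 465
order_id=603: ✓ → 582
order_id=604: ✗
order_id=605: ✗
order_id=606: ✓ → 466
order_id=607: ✓ → 355
order_id=608: ✓ → 315
order_id=609: ✓ → 92
order_id=610: ✓ → 591
order_id=611: ✓ → 208
returned_sum = 506 + 538 + 465 + 582 + 466 + 355 + 315 + 92 + 591 + 208 = 4118
—
[web_avg: channel = 'web' and priority between 2 and 3]
order_id=600: ✗
order_id=601: ✗
order_id=602: ✗
order_id=603: ✓ → 582
order_id=604: ✓ → 206
order_id=605: ✓ → 410
order_id=606: ✗
order_id=607: ✗
order_id=608: ✗
order_id=609: ✗
order_id=610: ✗
order_id=611: ✗
web_avg = (582 + 206 + 410) / 3 = 399.3333333333
—
[returned_count: status = 'returned']
order_id=600: ✗
order_id=601: ✗
order_id=602: ✓ → 1
order_id=603: ✗
order_id=604: ✗
order_id=605: ✗
order_id=606: ✗
order_id=607: ✗
order_id=608: ✗
order_id=609: ✗
order_id=610: ✓ → 1
order_id=611: ✗
returned_count = COUNT(1, 1) = 2

returned_sum=4118, web_avg=399.3333333333, returned_count=2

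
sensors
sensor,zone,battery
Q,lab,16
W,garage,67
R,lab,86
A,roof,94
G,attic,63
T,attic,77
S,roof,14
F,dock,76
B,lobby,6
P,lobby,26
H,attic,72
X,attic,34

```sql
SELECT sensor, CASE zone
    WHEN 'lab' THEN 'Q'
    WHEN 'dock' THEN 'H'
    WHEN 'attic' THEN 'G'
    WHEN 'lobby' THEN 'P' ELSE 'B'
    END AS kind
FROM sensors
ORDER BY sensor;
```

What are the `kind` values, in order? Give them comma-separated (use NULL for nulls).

B, P, H, G, G, P, Q, Q, B, G, B, G

sensor=A: ELSE → B
sensor=B: zone='lobby' → P
sensor=F: zone='dock' → H
sensor=G: zone='attic' → G
sensor=H: zone='attic' → G
sensor=P: zone='lobby' → P
sensor=Q: zone='lab' → Q
sensor=R: zone='lab' → Q
sensor=S: ELSE → B
sensor=T: zone='attic' → G
sensor=W: ELSE → B
sensor=X: zone='attic' → G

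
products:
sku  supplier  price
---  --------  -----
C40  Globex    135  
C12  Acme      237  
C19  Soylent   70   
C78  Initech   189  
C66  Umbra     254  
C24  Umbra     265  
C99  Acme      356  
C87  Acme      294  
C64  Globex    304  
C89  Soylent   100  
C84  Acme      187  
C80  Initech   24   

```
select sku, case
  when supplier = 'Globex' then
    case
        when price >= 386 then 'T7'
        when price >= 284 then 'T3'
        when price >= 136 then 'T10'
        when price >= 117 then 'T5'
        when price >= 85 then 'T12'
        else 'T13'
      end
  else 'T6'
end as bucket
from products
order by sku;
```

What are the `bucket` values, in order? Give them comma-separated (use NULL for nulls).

sku=C12: supplier='Acme' → outer ELSE → T6
sku=C19: supplier='Soylent' → outer ELSE → T6
sku=C24: supplier='Umbra' → outer ELSE → T6
sku=C40: supplier='Globex' → inner[price >= 117] → T5
sku=C64: supplier='Globex' → inner[price >= 284] → T3
sku=C66: supplier='Umbra' → outer ELSE → T6
sku=C78: supplier='Initech' → outer ELSE → T6
sku=C80: supplier='Initech' → outer ELSE → T6
sku=C84: supplier='Acme' → outer ELSE → T6
sku=C87: supplier='Acme' → outer ELSE → T6
sku=C89: supplier='Soylent' → outer ELSE → T6
sku=C99: supplier='Acme' → outer ELSE → T6

T6, T6, T6, T5, T3, T6, T6, T6, T6, T6, T6, T6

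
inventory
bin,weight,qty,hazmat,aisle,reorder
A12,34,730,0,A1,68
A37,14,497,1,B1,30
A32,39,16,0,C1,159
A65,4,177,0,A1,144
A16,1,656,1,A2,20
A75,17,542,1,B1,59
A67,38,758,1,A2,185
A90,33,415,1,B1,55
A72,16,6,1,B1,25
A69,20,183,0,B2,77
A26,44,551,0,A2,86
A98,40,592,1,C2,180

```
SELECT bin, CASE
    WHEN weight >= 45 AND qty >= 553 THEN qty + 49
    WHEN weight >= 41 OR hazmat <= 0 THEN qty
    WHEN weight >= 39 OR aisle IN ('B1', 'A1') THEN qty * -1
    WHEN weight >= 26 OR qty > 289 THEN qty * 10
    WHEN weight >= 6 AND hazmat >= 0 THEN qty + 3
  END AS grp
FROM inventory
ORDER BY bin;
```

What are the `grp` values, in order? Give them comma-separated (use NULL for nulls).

730, 6560, 551, 16, -497, 177, 7580, 183, -6, -542, -415, -592

bin=A12: weight >= 41 OR hazmat <= 0 → 730
bin=A16: weight >= 26 OR qty > 289 → 6560
bin=A26: weight >= 41 OR hazmat <= 0 → 551
bin=A32: weight >= 41 OR hazmat <= 0 → 16
bin=A37: weight >= 39 OR aisle IN ('B1', 'A1') → -497
bin=A65: weight >= 41 OR hazmat <= 0 → 177
bin=A67: weight >= 26 OR qty > 289 → 7580
bin=A69: weight >= 41 OR hazmat <= 0 → 183
bin=A72: weight >= 39 OR aisle IN ('B1', 'A1') → -6
bin=A75: weight >= 39 OR aisle IN ('B1', 'A1') → -542
bin=A90: weight >= 39 OR aisle IN ('B1', 'A1') → -415
bin=A98: weight >= 39 OR aisle IN ('B1', 'A1') → -592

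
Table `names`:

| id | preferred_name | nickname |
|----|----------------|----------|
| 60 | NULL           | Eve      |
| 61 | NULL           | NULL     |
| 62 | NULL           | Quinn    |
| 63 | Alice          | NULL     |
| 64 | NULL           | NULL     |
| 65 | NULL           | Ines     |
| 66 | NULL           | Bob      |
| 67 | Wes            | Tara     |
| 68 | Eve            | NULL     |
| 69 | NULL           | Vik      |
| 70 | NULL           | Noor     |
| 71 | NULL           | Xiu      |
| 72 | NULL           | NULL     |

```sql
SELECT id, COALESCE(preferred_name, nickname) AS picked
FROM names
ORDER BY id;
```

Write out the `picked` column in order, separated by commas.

id=60: preferred_name=NULL, nickname=Eve → Eve
id=61: preferred_name=NULL, nickname=NULL (all NULL) → NULL
id=62: preferred_name=NULL, nickname=Quinn → Quinn
id=63: preferred_name=Alice → Alice
id=64: preferred_name=NULL, nickname=NULL (all NULL) → NULL
id=65: preferred_name=NULL, nickname=Ines → Ines
id=66: preferred_name=NULL, nickname=Bob → Bob
id=67: preferred_name=Wes → Wes
id=68: preferred_name=Eve → Eve
id=69: preferred_name=NULL, nickname=Vik → Vik
id=70: preferred_name=NULL, nickname=Noor → Noor
id=71: preferred_name=NULL, nickname=Xiu → Xiu
id=72: preferred_name=NULL, nickname=NULL (all NULL) → NULL

Eve, NULL, Quinn, Alice, NULL, Ines, Bob, Wes, Eve, Vik, Noor, Xiu, NULL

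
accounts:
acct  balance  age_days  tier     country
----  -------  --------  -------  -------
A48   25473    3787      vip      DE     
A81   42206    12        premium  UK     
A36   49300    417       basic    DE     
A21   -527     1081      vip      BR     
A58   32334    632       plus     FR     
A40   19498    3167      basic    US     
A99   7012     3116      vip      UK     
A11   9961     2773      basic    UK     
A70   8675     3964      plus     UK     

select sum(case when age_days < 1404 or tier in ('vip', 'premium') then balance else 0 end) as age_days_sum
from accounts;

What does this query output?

155798

acct=A48: ✓ → 25473
acct=A81: ✓ → 42206
acct=A36: ✓ → 49300
acct=A21: ✓ → -527
acct=A58: ✓ → 32334
acct=A40: ✗
acct=A99: ✓ → 7012
acct=A11: ✗
acct=A70: ✗
age_days_sum = 25473 + 42206 + 49300 + -527 + 32334 + 7012 = 155798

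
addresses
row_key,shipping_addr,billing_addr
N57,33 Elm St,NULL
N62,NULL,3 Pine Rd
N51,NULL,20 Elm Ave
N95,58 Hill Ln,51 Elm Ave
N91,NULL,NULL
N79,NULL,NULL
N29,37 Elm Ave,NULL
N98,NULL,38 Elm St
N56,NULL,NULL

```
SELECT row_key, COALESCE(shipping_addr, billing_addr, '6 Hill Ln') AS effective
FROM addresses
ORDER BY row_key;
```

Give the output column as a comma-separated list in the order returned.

row_key=N29: shipping_addr=37 Elm Ave → 37 Elm Ave
row_key=N51: shipping_addr=NULL, billing_addr=20 Elm Ave → 20 Elm Ave
row_key=N56: shipping_addr=NULL, billing_addr=NULL, → literal 6 Hill Ln → 6 Hill Ln
row_key=N57: shipping_addr=33 Elm St → 33 Elm St
row_key=N62: shipping_addr=NULL, billing_addr=3 Pine Rd → 3 Pine Rd
row_key=N79: shipping_addr=NULL, billing_addr=NULL, → literal 6 Hill Ln → 6 Hill Ln
row_key=N91: shipping_addr=NULL, billing_addr=NULL, → literal 6 Hill Ln → 6 Hill Ln
row_key=N95: shipping_addr=58 Hill Ln → 58 Hill Ln
row_key=N98: shipping_addr=NULL, billing_addr=38 Elm St → 38 Elm St

37 Elm Ave, 20 Elm Ave, 6 Hill Ln, 33 Elm St, 3 Pine Rd, 6 Hill Ln, 6 Hill Ln, 58 Hill Ln, 38 Elm St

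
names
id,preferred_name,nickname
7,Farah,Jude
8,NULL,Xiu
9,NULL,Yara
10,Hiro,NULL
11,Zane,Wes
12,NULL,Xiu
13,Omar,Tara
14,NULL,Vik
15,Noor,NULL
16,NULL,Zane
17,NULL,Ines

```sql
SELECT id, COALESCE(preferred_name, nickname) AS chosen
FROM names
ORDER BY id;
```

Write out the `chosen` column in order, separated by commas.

Farah, Xiu, Yara, Hiro, Zane, Xiu, Omar, Vik, Noor, Zane, Ines

id=7: preferred_name=Farah → Farah
id=8: preferred_name=NULL, nickname=Xiu → Xiu
id=9: preferred_name=NULL, nickname=Yara → Yara
id=10: preferred_name=Hiro → Hiro
id=11: preferred_name=Zane → Zane
id=12: preferred_name=NULL, nickname=Xiu → Xiu
id=13: preferred_name=Omar → Omar
id=14: preferred_name=NULL, nickname=Vik → Vik
id=15: preferred_name=Noor → Noor
id=16: preferred_name=NULL, nickname=Zane → Zane
id=17: preferred_name=NULL, nickname=Ines → Ines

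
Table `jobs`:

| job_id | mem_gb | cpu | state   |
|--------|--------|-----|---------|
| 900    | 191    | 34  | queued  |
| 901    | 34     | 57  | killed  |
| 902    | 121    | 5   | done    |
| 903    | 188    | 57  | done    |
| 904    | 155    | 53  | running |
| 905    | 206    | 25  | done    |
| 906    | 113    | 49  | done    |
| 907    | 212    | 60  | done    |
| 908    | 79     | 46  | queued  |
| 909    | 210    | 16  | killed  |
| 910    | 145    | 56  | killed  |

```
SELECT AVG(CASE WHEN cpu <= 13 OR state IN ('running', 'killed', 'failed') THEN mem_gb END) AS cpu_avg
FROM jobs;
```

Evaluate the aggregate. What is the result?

job_id=900: ✗
job_id=901: ✓ → 34
job_id=902: ✓ → 121
job_id=903: ✗
job_id=904: ✓ → 155
job_id=905: ✗
job_id=906: ✗
job_id=907: ✗
job_id=908: ✗
job_id=909: ✓ → 210
job_id=910: ✓ → 145
cpu_avg = (34 + 121 + 155 + 210 + 145) / 5 = 133

133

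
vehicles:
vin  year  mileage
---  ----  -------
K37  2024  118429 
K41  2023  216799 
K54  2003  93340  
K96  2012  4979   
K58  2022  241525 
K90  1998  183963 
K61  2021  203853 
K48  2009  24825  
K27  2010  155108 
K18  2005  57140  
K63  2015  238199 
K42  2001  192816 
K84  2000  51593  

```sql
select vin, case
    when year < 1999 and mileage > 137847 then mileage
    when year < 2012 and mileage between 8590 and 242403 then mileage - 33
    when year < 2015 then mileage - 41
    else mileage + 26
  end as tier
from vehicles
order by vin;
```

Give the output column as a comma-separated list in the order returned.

57107, 155075, 118455, 216825, 192783, 24792, 93307, 241551, 203879, 238225, 51560, 183963, 4938

vin=K18: year < 2012 and mileage between 8590 and 242403 → 57107
vin=K27: year < 2012 and mileage between 8590 and 242403 → 155075
vin=K37: ELSE → 118455
vin=K41: ELSE → 216825
vin=K42: year < 2012 and mileage between 8590 and 242403 → 192783
vin=K48: year < 2012 and mileage between 8590 and 242403 → 24792
vin=K54: year < 2012 and mileage between 8590 and 242403 → 93307
vin=K58: ELSE → 241551
vin=K61: ELSE → 203879
vin=K63: ELSE → 238225
vin=K84: year < 2012 and mileage between 8590 and 242403 → 51560
vin=K90: year < 1999 and mileage > 137847 → 183963
vin=K96: year < 2015 → 4938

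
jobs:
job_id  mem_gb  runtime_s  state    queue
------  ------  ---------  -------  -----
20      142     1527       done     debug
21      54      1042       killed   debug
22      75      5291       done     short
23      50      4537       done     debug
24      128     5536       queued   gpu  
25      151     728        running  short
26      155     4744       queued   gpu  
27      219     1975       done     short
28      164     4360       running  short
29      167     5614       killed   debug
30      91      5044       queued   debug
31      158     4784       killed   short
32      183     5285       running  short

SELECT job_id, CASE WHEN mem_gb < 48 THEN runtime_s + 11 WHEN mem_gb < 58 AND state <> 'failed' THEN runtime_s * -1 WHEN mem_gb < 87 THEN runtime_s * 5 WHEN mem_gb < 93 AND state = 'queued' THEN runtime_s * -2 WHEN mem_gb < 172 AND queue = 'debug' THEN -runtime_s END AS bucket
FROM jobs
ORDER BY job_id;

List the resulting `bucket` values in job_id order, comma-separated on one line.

job_id=20: mem_gb < 172 AND queue = 'debug' → -1527
job_id=21: mem_gb < 58 AND state <> 'failed' → -1042
job_id=22: mem_gb < 87 → 26455
job_id=23: mem_gb < 58 AND state <> 'failed' → -4537
job_id=24: (no match → NULL) → NULL
job_id=25: (no match → NULL) → NULL
job_id=26: (no match → NULL) → NULL
job_id=27: (no match → NULL) → NULL
job_id=28: (no match → NULL) → NULL
job_id=29: mem_gb < 172 AND queue = 'debug' → -5614
job_id=30: mem_gb < 93 AND state = 'queued' → -10088
job_id=31: (no match → NULL) → NULL
job_id=32: (no match → NULL) → NULL

-1527, -1042, 26455, -4537, NULL, NULL, NULL, NULL, NULL, -5614, -10088, NULL, NULL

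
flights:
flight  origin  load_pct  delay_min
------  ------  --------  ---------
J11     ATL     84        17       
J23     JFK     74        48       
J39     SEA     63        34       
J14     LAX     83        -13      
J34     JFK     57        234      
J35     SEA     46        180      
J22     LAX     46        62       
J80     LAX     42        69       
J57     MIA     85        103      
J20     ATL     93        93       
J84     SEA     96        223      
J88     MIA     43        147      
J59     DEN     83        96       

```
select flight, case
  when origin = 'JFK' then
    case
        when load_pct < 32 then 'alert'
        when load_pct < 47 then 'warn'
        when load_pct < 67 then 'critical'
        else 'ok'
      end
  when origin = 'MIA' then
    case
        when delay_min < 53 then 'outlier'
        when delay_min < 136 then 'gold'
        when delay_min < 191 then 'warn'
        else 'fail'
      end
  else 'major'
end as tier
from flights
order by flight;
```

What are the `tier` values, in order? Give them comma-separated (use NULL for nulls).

flight=J11: origin='ATL' → outer ELSE → major
flight=J14: origin='LAX' → outer ELSE → major
flight=J20: origin='ATL' → outer ELSE → major
flight=J22: origin='LAX' → outer ELSE → major
flight=J23: origin='JFK' → inner[ELSE] → ok
flight=J34: origin='JFK' → inner[load_pct < 67] → critical
flight=J35: origin='SEA' → outer ELSE → major
flight=J39: origin='SEA' → outer ELSE → major
flight=J57: origin='MIA' → inner[delay_min < 136] → gold
flight=J59: origin='DEN' → outer ELSE → major
flight=J80: origin='LAX' → outer ELSE → major
flight=J84: origin='SEA' → outer ELSE → major
flight=J88: origin='MIA' → inner[delay_min < 191] → warn

major, major, major, major, ok, critical, major, major, gold, major, major, major, warn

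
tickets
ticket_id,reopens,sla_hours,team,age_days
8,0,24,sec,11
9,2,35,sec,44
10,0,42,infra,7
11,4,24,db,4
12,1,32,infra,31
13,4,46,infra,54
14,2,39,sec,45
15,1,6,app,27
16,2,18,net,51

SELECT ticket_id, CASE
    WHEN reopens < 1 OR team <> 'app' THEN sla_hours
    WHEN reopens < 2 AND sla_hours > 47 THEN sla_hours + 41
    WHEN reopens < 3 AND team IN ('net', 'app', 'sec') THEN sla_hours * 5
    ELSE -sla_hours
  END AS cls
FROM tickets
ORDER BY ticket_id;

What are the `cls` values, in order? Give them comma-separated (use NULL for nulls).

24, 35, 42, 24, 32, 46, 39, 30, 18

ticket_id=8: reopens < 1 OR team <> 'app' → 24
ticket_id=9: reopens < 1 OR team <> 'app' → 35
ticket_id=10: reopens < 1 OR team <> 'app' → 42
ticket_id=11: reopens < 1 OR team <> 'app' → 24
ticket_id=12: reopens < 1 OR team <> 'app' → 32
ticket_id=13: reopens < 1 OR team <> 'app' → 46
ticket_id=14: reopens < 1 OR team <> 'app' → 39
ticket_id=15: reopens < 3 AND team IN ('net', 'app', 'sec') → 30
ticket_id=16: reopens < 1 OR team <> 'app' → 18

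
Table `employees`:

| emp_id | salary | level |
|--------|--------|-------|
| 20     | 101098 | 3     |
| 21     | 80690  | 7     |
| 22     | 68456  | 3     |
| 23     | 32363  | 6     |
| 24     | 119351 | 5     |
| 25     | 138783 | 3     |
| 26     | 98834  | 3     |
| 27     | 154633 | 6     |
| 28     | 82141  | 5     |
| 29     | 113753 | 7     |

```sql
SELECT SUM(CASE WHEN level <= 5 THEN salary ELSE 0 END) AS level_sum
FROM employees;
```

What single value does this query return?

emp_id=20: ✓ → 101098
emp_id=21: ✗
emp_id=22: ✓ → 68456
emp_id=23: ✗
emp_id=24: ✓ → 119351
emp_id=25: ✓ → 138783
emp_id=26: ✓ → 98834
emp_id=27: ✗
emp_id=28: ✓ → 82141
emp_id=29: ✗
level_sum = 101098 + 68456 + 119351 + 138783 + 98834 + 82141 = 608663

608663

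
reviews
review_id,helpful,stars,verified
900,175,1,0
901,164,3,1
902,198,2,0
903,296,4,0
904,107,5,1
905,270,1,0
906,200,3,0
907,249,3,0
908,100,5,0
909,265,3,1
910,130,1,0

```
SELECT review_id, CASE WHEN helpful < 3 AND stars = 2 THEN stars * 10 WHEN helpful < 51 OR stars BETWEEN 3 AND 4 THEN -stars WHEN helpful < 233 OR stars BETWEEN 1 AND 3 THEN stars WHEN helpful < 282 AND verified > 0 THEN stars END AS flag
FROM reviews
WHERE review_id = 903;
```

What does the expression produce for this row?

review_id = 903: helpful=296, stars=4, verified=0.
helpful < 3 AND stars = 2 → false
helpful < 51 OR stars BETWEEN 3 AND 4 → true → -4

-4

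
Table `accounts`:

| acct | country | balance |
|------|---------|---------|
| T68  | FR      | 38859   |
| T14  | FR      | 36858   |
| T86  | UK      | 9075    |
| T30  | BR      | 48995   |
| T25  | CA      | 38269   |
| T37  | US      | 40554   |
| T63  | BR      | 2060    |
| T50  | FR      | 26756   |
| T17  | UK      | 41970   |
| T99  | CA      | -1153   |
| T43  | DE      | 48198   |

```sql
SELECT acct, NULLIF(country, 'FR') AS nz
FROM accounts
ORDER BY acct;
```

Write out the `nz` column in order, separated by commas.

acct=T14: country=FR vs FR: equal → NULL
acct=T17: country=UK vs FR: differ → UK
acct=T25: country=CA vs FR: differ → CA
acct=T30: country=BR vs FR: differ → BR
acct=T37: country=US vs FR: differ → US
acct=T43: country=DE vs FR: differ → DE
acct=T50: country=FR vs FR: equal → NULL
acct=T63: country=BR vs FR: differ → BR
acct=T68: country=FR vs FR: equal → NULL
acct=T86: country=UK vs FR: differ → UK
acct=T99: country=CA vs FR: differ → CA

NULL, UK, CA, BR, US, DE, NULL, BR, NULL, UK, CA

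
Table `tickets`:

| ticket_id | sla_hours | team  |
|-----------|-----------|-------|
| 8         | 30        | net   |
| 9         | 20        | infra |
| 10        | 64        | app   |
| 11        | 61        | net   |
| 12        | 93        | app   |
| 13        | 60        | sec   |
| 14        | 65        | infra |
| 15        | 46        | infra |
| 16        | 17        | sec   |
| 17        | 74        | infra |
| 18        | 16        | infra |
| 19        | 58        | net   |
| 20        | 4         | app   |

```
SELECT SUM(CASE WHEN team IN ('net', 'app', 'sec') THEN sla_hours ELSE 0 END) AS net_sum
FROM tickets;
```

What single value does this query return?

387

ticket_id=8: ✓ → 30
ticket_id=9: ✗
ticket_id=10: ✓ → 64
ticket_id=11: ✓ → 61
ticket_id=12: ✓ → 93
ticket_id=13: ✓ → 60
ticket_id=14: ✗
ticket_id=15: ✗
ticket_id=16: ✓ → 17
ticket_id=17: ✗
ticket_id=18: ✗
ticket_id=19: ✓ → 58
ticket_id=20: ✓ → 4
net_sum = 30 + 64 + 61 + 93 + 60 + 17 + 58 + 4 = 387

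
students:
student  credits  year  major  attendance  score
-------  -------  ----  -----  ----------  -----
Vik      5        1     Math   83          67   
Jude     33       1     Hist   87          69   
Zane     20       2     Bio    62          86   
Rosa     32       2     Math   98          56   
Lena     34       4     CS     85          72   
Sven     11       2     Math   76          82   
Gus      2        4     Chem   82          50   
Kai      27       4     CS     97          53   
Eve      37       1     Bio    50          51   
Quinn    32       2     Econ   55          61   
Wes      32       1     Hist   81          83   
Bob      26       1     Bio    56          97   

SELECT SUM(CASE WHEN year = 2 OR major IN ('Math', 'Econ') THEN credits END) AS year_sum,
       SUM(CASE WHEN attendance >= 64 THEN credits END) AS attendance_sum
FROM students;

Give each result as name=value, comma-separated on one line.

[year_sum: year = 2 OR major IN ('Math', 'Econ')]
student=Vik: ✓ → 5
student=Jude: ✗
student=Zane: ✓ → 20
student=Rosa: ✓ → 32
student=Lena: ✗
student=Sven: ✓ → 11
student=Gus: ✗
student=Kai: ✗
student=Eve: ✗
student=Quinn: ✓ → 32
student=Wes: ✗
student=Bob: ✗
year_sum = 5 + 20 + 32 + 11 + 32 = 100
—
[attendance_sum: attendance >= 64]
student=Vik: ✓ → 5
student=Jude: ✓ → 33
student=Zane: ✗
student=Rosa: ✓ → 32
student=Lena: ✓ → 34
student=Sven: ✓ → 11
student=Gus: ✓ → 2
student=Kai: ✓ → 27
student=Eve: ✗
student=Quinn: ✗
student=Wes: ✓ → 32
student=Bob: ✗
attendance_sum = 5 + 33 + 32 + 34 + 11 + 2 + 27 + 32 = 176

year_sum=100, attendance_sum=176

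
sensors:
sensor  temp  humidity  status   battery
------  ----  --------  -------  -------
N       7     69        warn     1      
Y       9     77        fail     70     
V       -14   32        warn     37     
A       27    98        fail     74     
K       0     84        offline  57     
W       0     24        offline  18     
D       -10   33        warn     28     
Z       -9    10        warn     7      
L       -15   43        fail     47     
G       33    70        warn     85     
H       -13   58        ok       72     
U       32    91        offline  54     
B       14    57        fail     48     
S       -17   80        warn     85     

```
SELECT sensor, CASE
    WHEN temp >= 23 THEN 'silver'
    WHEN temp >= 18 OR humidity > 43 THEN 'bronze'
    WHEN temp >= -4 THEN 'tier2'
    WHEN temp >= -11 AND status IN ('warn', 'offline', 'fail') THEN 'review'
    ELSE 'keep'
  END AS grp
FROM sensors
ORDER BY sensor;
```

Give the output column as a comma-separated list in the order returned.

sensor=A: temp >= 23 → silver
sensor=B: temp >= 18 OR humidity > 43 → bronze
sensor=D: temp >= -11 AND status IN ('warn', 'offline', 'fail') → review
sensor=G: temp >= 23 → silver
sensor=H: temp >= 18 OR humidity > 43 → bronze
sensor=K: temp >= 18 OR humidity > 43 → bronze
sensor=L: ELSE → keep
sensor=N: temp >= 18 OR humidity > 43 → bronze
sensor=S: temp >= 18 OR humidity > 43 → bronze
sensor=U: temp >= 23 → silver
sensor=V: ELSE → keep
sensor=W: temp >= -4 → tier2
sensor=Y: temp >= 18 OR humidity > 43 → bronze
sensor=Z: temp >= -11 AND status IN ('warn', 'offline', 'fail') → review

silver, bronze, review, silver, bronze, bronze, keep, bronze, bronze, silver, keep, tier2, bronze, review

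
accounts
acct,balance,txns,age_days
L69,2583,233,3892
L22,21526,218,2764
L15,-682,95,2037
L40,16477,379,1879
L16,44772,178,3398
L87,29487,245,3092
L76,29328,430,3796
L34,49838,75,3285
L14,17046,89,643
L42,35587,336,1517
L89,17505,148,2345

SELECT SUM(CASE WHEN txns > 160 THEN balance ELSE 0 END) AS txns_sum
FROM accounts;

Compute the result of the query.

179760

acct=L69: ✓ → 2583
acct=L22: ✓ → 21526
acct=L15: ✗
acct=L40: ✓ → 16477
acct=L16: ✓ → 44772
acct=L87: ✓ → 29487
acct=L76: ✓ → 29328
acct=L34: ✗
acct=L14: ✗
acct=L42: ✓ → 35587
acct=L89: ✗
txns_sum = 2583 + 21526 + 16477 + 44772 + 29487 + 29328 + 35587 = 179760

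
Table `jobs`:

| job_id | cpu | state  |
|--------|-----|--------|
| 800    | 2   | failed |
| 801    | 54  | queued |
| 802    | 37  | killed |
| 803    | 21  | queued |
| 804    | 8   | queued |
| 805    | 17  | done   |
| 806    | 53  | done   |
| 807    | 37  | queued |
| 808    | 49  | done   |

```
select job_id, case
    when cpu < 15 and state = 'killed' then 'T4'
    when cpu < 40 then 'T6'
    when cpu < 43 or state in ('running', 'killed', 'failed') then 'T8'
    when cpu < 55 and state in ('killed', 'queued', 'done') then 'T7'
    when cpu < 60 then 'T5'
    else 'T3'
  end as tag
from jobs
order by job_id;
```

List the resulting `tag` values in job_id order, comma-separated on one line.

T6, T7, T6, T6, T6, T6, T7, T6, T7

job_id=800: cpu < 40 → T6
job_id=801: cpu < 55 and state in ('killed', 'queued', 'done') → T7
job_id=802: cpu < 40 → T6
job_id=803: cpu < 40 → T6
job_id=804: cpu < 40 → T6
job_id=805: cpu < 40 → T6
job_id=806: cpu < 55 and state in ('killed', 'queued', 'done') → T7
job_id=807: cpu < 40 → T6
job_id=808: cpu < 55 and state in ('killed', 'queued', 'done') → T7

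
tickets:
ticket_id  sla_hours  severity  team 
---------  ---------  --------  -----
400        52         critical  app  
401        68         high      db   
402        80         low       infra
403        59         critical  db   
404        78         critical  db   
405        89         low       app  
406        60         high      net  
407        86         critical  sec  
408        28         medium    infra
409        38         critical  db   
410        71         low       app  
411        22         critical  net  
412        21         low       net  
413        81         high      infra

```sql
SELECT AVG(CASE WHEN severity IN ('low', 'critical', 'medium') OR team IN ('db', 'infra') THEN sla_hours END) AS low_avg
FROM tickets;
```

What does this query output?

59.4615384615

ticket_id=400: ✓ → 52
ticket_id=401: ✓ → 68
ticket_id=402: ✓ → 80
ticket_id=403: ✓ → 59
ticket_id=404: ✓ → 78
ticket_id=405: ✓ → 89
ticket_id=406: ✗
ticket_id=407: ✓ → 86
ticket_id=408: ✓ → 28
ticket_id=409: ✓ → 38
ticket_id=410: ✓ → 71
ticket_id=411: ✓ → 22
ticket_id=412: ✓ → 21
ticket_id=413: ✓ → 81
low_avg = (52 + 68 + 80 + 59 + 78 + 89 + 86 + 28 + 38 + 71 + 22 + 21 + 81) / 13 = 59.4615384615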